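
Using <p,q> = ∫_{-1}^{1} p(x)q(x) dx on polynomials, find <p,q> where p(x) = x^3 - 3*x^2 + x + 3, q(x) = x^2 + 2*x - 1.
<p,q> = -16/15

Expand the product: p(x)·q(x) = x^5 - x^4 - 6*x^3 + 8*x^2 + 5*x - 3.
∫_{-1}^{1} of each monomial x^k gives [2/(k+1) if k even, 0 if k odd]. Integrating term-by-term (or equivalently evaluating the antiderivative F(x) = x^6/6 - x^5/5 - 3*x^4/2 + 8*x^3/3 + 5*x^2/2 - 3*x at the endpoints):
  F(1) − F(−1) = 19/30 − (17/10) = -16/15.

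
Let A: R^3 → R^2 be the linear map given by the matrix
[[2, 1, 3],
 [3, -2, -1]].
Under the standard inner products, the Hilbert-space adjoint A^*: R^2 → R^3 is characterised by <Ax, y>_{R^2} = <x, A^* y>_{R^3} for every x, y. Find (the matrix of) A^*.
A^* = A^T =
[[2, 3],
 [1, -2],
 [3, -1]]

For real matrices with standard dot products, the defining identity <Ax, y> = <x, A^* y> gives (Ax)^T y = x^T (A^*) y, i.e. x^T A^T y = x^T (A^*) y. Since this holds for all x, y, we must have A^* = A^T. Therefore
A^* =
[[2, 3],
 [1, -2],
 [3, -1]].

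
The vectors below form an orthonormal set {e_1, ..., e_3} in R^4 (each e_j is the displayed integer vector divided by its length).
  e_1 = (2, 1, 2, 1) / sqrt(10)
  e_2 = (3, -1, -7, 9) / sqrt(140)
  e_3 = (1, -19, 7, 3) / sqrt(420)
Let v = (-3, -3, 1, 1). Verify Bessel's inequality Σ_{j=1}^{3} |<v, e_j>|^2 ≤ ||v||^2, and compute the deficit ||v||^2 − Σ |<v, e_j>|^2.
Σ |<v, e_j>|^2 = 202/15; ||v||^2 = 20; deficit = 98/15

Write each e_j = u_j / sqrt(<u_j, u_j>) where u_j is the displayed integer vector. Then <v, e_j> = <v, u_j> / sqrt(<u_j, u_j>), so |<v, e_j>|^2 = <v, u_j>^2 / <u_j, u_j>.
Coefficients: <v, e_1> = -6/sqrt(10), <v, e_2> = -4/sqrt(140), <v, e_3> = 64/sqrt(420).
Square and sum: Σ |<v, e_j>|^2 = 202/15.
Compute ||v||^2 = v·v = 20.
Deficit = 20 − 202/15 = 98/15 ≥ 0, confirming Bessel's inequality. (The deficit equals ||v − Σ <v,e_j> e_j||^2, the squared distance from v to span{e_j}.)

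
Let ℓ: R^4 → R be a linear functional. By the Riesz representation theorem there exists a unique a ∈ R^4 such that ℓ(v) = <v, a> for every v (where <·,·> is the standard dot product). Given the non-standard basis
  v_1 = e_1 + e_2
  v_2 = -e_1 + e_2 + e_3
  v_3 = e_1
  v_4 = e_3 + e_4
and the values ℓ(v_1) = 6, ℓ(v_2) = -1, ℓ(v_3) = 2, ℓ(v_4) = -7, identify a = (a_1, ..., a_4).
a = (2, 4, -3, -4)

Write a = (a_1, ..., a_4) in the standard basis. For each basis vector v_i, ℓ(v_i) = <v_i, a> is a linear equation in the a_j's. Collect the n equations into a matrix system V a = ℓ, where row i of V is v_i (expressed in the standard basis). Since V is invertible (lower-triangular with 1s on the diagonal, up to permutation), solve by back-substitution:
  V =
[[1, 1, 0, 0],
 [-1, 1, 1, 0],
 [1, 0, 0, 0],
 [0, 0, 1, 1]]
  V a = (6, -1, 2, -7)
Solving gives a = (2, 4, -3, -4).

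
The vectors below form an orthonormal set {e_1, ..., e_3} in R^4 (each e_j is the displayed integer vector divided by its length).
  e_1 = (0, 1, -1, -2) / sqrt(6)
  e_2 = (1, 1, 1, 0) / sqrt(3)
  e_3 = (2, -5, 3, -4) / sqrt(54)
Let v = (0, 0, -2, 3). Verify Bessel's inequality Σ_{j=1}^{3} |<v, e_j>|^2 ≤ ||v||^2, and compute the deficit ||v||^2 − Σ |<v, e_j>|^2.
Σ |<v, e_j>|^2 = 10; ||v||^2 = 13; deficit = 3

Write each e_j = u_j / sqrt(<u_j, u_j>) where u_j is the displayed integer vector. Then <v, e_j> = <v, u_j> / sqrt(<u_j, u_j>), so |<v, e_j>|^2 = <v, u_j>^2 / <u_j, u_j>.
Coefficients: <v, e_1> = -4/sqrt(6), <v, e_2> = -2/sqrt(3), <v, e_3> = -18/sqrt(54).
Square and sum: Σ |<v, e_j>|^2 = 10.
Compute ||v||^2 = v·v = 13.
Deficit = 13 − 10 = 3 ≥ 0, confirming Bessel's inequality. (The deficit equals ||v − Σ <v,e_j> e_j||^2, the squared distance from v to span{e_j}.)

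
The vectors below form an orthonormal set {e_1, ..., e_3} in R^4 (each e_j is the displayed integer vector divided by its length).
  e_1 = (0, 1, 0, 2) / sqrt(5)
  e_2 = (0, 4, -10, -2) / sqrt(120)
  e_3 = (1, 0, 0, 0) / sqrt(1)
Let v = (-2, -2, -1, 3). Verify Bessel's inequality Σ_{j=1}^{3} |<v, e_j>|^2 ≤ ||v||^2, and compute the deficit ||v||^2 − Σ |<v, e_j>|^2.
Σ |<v, e_j>|^2 = 22/3; ||v||^2 = 18; deficit = 32/3

Write each e_j = u_j / sqrt(<u_j, u_j>) where u_j is the displayed integer vector. Then <v, e_j> = <v, u_j> / sqrt(<u_j, u_j>), so |<v, e_j>|^2 = <v, u_j>^2 / <u_j, u_j>.
Coefficients: <v, e_1> = 4/sqrt(5), <v, e_2> = -4/sqrt(120), <v, e_3> = -2/sqrt(1).
Square and sum: Σ |<v, e_j>|^2 = 22/3.
Compute ||v||^2 = v·v = 18.
Deficit = 18 − 22/3 = 32/3 ≥ 0, confirming Bessel's inequality. (The deficit equals ||v − Σ <v,e_j> e_j||^2, the squared distance from v to span{e_j}.)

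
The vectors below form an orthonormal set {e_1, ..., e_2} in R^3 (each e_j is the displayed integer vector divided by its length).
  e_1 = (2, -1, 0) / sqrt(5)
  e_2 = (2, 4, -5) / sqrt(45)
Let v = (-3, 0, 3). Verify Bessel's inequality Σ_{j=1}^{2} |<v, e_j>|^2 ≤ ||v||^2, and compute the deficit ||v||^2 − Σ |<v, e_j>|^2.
Σ |<v, e_j>|^2 = 17; ||v||^2 = 18; deficit = 1

Write each e_j = u_j / sqrt(<u_j, u_j>) where u_j is the displayed integer vector. Then <v, e_j> = <v, u_j> / sqrt(<u_j, u_j>), so |<v, e_j>|^2 = <v, u_j>^2 / <u_j, u_j>.
Coefficients: <v, e_1> = -6/sqrt(5), <v, e_2> = -21/sqrt(45).
Square and sum: Σ |<v, e_j>|^2 = 17.
Compute ||v||^2 = v·v = 18.
Deficit = 18 − 17 = 1 ≥ 0, confirming Bessel's inequality. (The deficit equals ||v − Σ <v,e_j> e_j||^2, the squared distance from v to span{e_j}.)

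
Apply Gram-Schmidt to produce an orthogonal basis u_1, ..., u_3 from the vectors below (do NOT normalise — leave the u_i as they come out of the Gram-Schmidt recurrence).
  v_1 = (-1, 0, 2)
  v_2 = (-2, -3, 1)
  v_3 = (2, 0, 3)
Orthogonal basis:
  u_1 = (-1, 0, 2)
  u_2 = (-6/5, -3, -3/5)
  u_3 = (7/3, -7/6, 7/6)

Apply the Gram-Schmidt recurrence
  u_1 = v_1
  u_i = v_i − Σ_{j<i} ((v_i · u_j) / (u_j · u_j)) · u_j.

Step by step this gives:
  u_1 = (-1, 0, 2)
  u_2 = (-6/5, -3, -3/5)
  u_3 = (7/3, -7/6, 7/6)

Orthogonality check:
  u_2 · u_1 = 0 (should be 0)
  u_3 · u_1 = 0 (should be 0)
  u_3 · u_2 = 0 (should be 0)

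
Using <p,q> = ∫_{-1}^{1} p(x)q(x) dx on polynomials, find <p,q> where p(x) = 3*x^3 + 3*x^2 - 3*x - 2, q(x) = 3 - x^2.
<p,q> = -88/15

Expand the product: p(x)·q(x) = -3*x^5 - 3*x^4 + 12*x^3 + 11*x^2 - 9*x - 6.
∫_{-1}^{1} of each monomial x^k gives [2/(k+1) if k even, 0 if k odd]. Integrating term-by-term (or equivalently evaluating the antiderivative F(x) = -x^6/2 - 3*x^5/5 + 3*x^4 + 11*x^3/3 - 9*x^2/2 - 6*x at the endpoints):
  F(1) − F(−1) = -74/15 − (14/15) = -88/15.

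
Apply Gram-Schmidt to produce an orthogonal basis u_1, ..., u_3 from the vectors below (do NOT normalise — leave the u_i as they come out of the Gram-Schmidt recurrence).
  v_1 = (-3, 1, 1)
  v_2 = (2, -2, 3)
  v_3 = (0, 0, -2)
Orthogonal basis:
  u_1 = (-3, 1, 1)
  u_2 = (7/11, -17/11, 38/11)
  u_3 = (-20/81, -44/81, -16/81)

Apply the Gram-Schmidt recurrence
  u_1 = v_1
  u_i = v_i − Σ_{j<i} ((v_i · u_j) / (u_j · u_j)) · u_j.

Step by step this gives:
  u_1 = (-3, 1, 1)
  u_2 = (7/11, -17/11, 38/11)
  u_3 = (-20/81, -44/81, -16/81)

Orthogonality check:
  u_2 · u_1 = 0 (should be 0)
  u_3 · u_1 = 0 (should be 0)
  u_3 · u_2 = 0 (should be 0)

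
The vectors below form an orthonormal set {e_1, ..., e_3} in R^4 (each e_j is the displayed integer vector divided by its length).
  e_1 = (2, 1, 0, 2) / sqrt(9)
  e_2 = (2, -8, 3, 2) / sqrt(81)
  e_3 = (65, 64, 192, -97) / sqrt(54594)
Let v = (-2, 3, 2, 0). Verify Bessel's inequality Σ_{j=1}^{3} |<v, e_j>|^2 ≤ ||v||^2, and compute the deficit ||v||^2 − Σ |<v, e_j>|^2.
Σ |<v, e_j>|^2 = 3279/337; ||v||^2 = 17; deficit = 2450/337

Write each e_j = u_j / sqrt(<u_j, u_j>) where u_j is the displayed integer vector. Then <v, e_j> = <v, u_j> / sqrt(<u_j, u_j>), so |<v, e_j>|^2 = <v, u_j>^2 / <u_j, u_j>.
Coefficients: <v, e_1> = -1/sqrt(9), <v, e_2> = -22/sqrt(81), <v, e_3> = 446/sqrt(54594).
Square and sum: Σ |<v, e_j>|^2 = 3279/337.
Compute ||v||^2 = v·v = 17.
Deficit = 17 − 3279/337 = 2450/337 ≥ 0, confirming Bessel's inequality. (The deficit equals ||v − Σ <v,e_j> e_j||^2, the squared distance from v to span{e_j}.)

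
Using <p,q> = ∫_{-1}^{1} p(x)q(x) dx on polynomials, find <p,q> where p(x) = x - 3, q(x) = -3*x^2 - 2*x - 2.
<p,q> = 50/3

Expand the product: p(x)·q(x) = -3*x^3 + 7*x^2 + 4*x + 6.
∫_{-1}^{1} of each monomial x^k gives [2/(k+1) if k even, 0 if k odd]. Integrating term-by-term (or equivalently evaluating the antiderivative F(x) = -3*x^4/4 + 7*x^3/3 + 2*x^2 + 6*x at the endpoints):
  F(1) − F(−1) = 115/12 − (-85/12) = 50/3.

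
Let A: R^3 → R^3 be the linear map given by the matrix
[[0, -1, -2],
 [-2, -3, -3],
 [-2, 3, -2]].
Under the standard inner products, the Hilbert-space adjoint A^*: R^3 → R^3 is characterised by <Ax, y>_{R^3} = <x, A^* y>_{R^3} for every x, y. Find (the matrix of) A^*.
A^* = A^T =
[[0, -2, -2],
 [-1, -3, 3],
 [-2, -3, -2]]

For real matrices with standard dot products, the defining identity <Ax, y> = <x, A^* y> gives (Ax)^T y = x^T (A^*) y, i.e. x^T A^T y = x^T (A^*) y. Since this holds for all x, y, we must have A^* = A^T. Therefore
A^* =
[[0, -2, -2],
 [-1, -3, 3],
 [-2, -3, -2]].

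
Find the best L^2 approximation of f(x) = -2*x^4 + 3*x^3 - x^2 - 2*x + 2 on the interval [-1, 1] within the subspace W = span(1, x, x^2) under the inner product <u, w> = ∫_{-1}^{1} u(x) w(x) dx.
g(x) = -19*x^2/7 - x/5 + 76/35

The best approximation g ∈ W is the orthogonal projection of f onto W. Writing g = a_0 + a_1 x + a_2 x^2, the coefficients solve the normal equations G · a = b where
  G_{ij} = <φ_i, φ_j> and b_i = <f, φ_i>, with φ_0 = 1, φ_1 = x, φ_2 = x^2.
G =
  [2, 0, 2/3]
  [0, 2/3, 0]
  [2/3, 0, 2/5],
b = (38/15, -2/15, 38/105).
Solving gives a_0 = 76/35, a_1 = -1/5, a_2 = -19/7, so
  g(x) = -19*x^2/7 - x/5 + 76/35.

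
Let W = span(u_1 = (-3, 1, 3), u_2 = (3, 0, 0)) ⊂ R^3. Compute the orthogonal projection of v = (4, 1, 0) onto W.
proj_W(v) = (4, 1/10, 3/10)

Set up U = [u_1 | ... | u_2] ∈ R^(3×2). The projector onto W = col(U) is P = U (U^T U)^(-1) U^T.
Compute U^T U =
  [19, -9]
  [-9, 9],
and U^T v = (-11, 12).
Solve U^T U · c = U^T v for the coefficients: c = (1/10, 43/30). The projection is proj_W(v) = U c.
Check: (v - proj_W(v)) · u_1 = 0  (should be 0).
Check: (v - proj_W(v)) · u_2 = 0  (should be 0).
Result: proj_W(v) = (4, 1/10, 3/10).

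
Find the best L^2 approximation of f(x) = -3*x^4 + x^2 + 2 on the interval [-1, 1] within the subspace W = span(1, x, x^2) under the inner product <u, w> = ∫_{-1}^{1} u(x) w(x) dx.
g(x) = 79/35 - 11*x^2/7

The best approximation g ∈ W is the orthogonal projection of f onto W. Writing g = a_0 + a_1 x + a_2 x^2, the coefficients solve the normal equations G · a = b where
  G_{ij} = <φ_i, φ_j> and b_i = <f, φ_i>, with φ_0 = 1, φ_1 = x, φ_2 = x^2.
G =
  [2, 0, 2/3]
  [0, 2/3, 0]
  [2/3, 0, 2/5],
b = (52/15, 0, 92/105).
Solving gives a_0 = 79/35, a_1 = 0, a_2 = -11/7, so
  g(x) = 79/35 - 11*x^2/7.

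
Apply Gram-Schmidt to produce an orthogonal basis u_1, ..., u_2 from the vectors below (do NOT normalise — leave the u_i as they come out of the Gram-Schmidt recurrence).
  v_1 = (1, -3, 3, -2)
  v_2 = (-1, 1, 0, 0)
Orthogonal basis:
  u_1 = (1, -3, 3, -2)
  u_2 = (-19/23, 11/23, 12/23, -8/23)

Apply the Gram-Schmidt recurrence
  u_1 = v_1
  u_i = v_i − Σ_{j<i} ((v_i · u_j) / (u_j · u_j)) · u_j.

Step by step this gives:
  u_1 = (1, -3, 3, -2)
  u_2 = (-19/23, 11/23, 12/23, -8/23)

Orthogonality check:
  u_2 · u_1 = 0 (should be 0)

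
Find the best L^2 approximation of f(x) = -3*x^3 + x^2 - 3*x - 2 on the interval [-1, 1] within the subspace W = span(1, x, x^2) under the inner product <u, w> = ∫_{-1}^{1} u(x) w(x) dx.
g(x) = x^2 - 24*x/5 - 2

The best approximation g ∈ W is the orthogonal projection of f onto W. Writing g = a_0 + a_1 x + a_2 x^2, the coefficients solve the normal equations G · a = b where
  G_{ij} = <φ_i, φ_j> and b_i = <f, φ_i>, with φ_0 = 1, φ_1 = x, φ_2 = x^2.
G =
  [2, 0, 2/3]
  [0, 2/3, 0]
  [2/3, 0, 2/5],
b = (-10/3, -16/5, -14/15).
Solving gives a_0 = -2, a_1 = -24/5, a_2 = 1, so
  g(x) = x^2 - 24*x/5 - 2.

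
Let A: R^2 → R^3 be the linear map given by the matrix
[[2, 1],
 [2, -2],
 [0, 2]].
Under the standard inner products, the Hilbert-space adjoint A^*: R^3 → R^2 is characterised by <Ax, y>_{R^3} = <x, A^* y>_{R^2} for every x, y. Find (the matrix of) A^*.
A^* = A^T =
[[2, 2, 0],
 [1, -2, 2]]

For real matrices with standard dot products, the defining identity <Ax, y> = <x, A^* y> gives (Ax)^T y = x^T (A^*) y, i.e. x^T A^T y = x^T (A^*) y. Since this holds for all x, y, we must have A^* = A^T. Therefore
A^* =
[[2, 2, 0],
 [1, -2, 2]].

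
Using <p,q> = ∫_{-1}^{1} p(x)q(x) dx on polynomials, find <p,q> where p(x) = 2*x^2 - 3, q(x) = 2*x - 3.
<p,q> = 14

Expand the product: p(x)·q(x) = 4*x^3 - 6*x^2 - 6*x + 9.
∫_{-1}^{1} of each monomial x^k gives [2/(k+1) if k even, 0 if k odd]. Integrating term-by-term (or equivalently evaluating the antiderivative F(x) = x^4 - 2*x^3 - 3*x^2 + 9*x at the endpoints):
  F(1) − F(−1) = 5 − (-9) = 14.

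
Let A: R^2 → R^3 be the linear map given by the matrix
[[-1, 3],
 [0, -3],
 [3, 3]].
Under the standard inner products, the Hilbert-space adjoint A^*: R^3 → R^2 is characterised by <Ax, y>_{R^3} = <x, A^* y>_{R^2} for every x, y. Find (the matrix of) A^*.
A^* = A^T =
[[-1, 0, 3],
 [3, -3, 3]]

For real matrices with standard dot products, the defining identity <Ax, y> = <x, A^* y> gives (Ax)^T y = x^T (A^*) y, i.e. x^T A^T y = x^T (A^*) y. Since this holds for all x, y, we must have A^* = A^T. Therefore
A^* =
[[-1, 0, 3],
 [3, -3, 3]].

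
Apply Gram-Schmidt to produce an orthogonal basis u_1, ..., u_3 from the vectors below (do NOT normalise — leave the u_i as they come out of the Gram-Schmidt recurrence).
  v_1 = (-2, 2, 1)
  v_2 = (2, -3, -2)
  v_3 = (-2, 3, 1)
Orthogonal basis:
  u_1 = (-2, 2, 1)
  u_2 = (-2/3, -1/3, -2/3)
  u_3 = (2/9, 4/9, -4/9)

Apply the Gram-Schmidt recurrence
  u_1 = v_1
  u_i = v_i − Σ_{j<i} ((v_i · u_j) / (u_j · u_j)) · u_j.

Step by step this gives:
  u_1 = (-2, 2, 1)
  u_2 = (-2/3, -1/3, -2/3)
  u_3 = (2/9, 4/9, -4/9)

Orthogonality check:
  u_2 · u_1 = 0 (should be 0)
  u_3 · u_1 = 0 (should be 0)
  u_3 · u_2 = 0 (should be 0)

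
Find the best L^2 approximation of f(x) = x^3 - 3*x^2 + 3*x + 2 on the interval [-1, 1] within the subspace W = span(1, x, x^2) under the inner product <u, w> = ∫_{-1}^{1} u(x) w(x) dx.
g(x) = -3*x^2 + 18*x/5 + 2

The best approximation g ∈ W is the orthogonal projection of f onto W. Writing g = a_0 + a_1 x + a_2 x^2, the coefficients solve the normal equations G · a = b where
  G_{ij} = <φ_i, φ_j> and b_i = <f, φ_i>, with φ_0 = 1, φ_1 = x, φ_2 = x^2.
G =
  [2, 0, 2/3]
  [0, 2/3, 0]
  [2/3, 0, 2/5],
b = (2, 12/5, 2/15).
Solving gives a_0 = 2, a_1 = 18/5, a_2 = -3, so
  g(x) = -3*x^2 + 18*x/5 + 2.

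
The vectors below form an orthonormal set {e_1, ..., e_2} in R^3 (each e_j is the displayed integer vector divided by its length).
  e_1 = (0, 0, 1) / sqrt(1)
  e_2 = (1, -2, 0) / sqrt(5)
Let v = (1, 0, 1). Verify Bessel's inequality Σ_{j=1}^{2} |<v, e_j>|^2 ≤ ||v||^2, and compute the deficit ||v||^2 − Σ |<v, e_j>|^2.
Σ |<v, e_j>|^2 = 6/5; ||v||^2 = 2; deficit = 4/5

Write each e_j = u_j / sqrt(<u_j, u_j>) where u_j is the displayed integer vector. Then <v, e_j> = <v, u_j> / sqrt(<u_j, u_j>), so |<v, e_j>|^2 = <v, u_j>^2 / <u_j, u_j>.
Coefficients: <v, e_1> = 1/sqrt(1), <v, e_2> = 1/sqrt(5).
Square and sum: Σ |<v, e_j>|^2 = 6/5.
Compute ||v||^2 = v·v = 2.
Deficit = 2 − 6/5 = 4/5 ≥ 0, confirming Bessel's inequality. (The deficit equals ||v − Σ <v,e_j> e_j||^2, the squared distance from v to span{e_j}.)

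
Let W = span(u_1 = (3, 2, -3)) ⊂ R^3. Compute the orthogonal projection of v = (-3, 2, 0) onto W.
proj_W(v) = (-15/22, -5/11, 15/22)

Set up U = [u_1 | ... | u_1] ∈ R^(3×1). The projector onto W = col(U) is P = U (U^T U)^(-1) U^T.
Compute U^T U =
  [22],
and U^T v = (-5).
Solve U^T U · c = U^T v for the coefficients: c = (-5/22). The projection is proj_W(v) = U c.
Check: (v - proj_W(v)) · u_1 = 0  (should be 0).
Result: proj_W(v) = (-15/22, -5/11, 15/22).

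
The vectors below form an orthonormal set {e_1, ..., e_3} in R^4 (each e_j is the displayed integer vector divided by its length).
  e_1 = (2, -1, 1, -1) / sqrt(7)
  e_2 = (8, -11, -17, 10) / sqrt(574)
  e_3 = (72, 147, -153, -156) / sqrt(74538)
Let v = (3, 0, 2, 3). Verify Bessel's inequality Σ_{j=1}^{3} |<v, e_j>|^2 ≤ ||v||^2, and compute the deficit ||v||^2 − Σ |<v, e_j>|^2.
Σ |<v, e_j>|^2 = 853/101; ||v||^2 = 22; deficit = 1369/101

Write each e_j = u_j / sqrt(<u_j, u_j>) where u_j is the displayed integer vector. Then <v, e_j> = <v, u_j> / sqrt(<u_j, u_j>), so |<v, e_j>|^2 = <v, u_j>^2 / <u_j, u_j>.
Coefficients: <v, e_1> = 5/sqrt(7), <v, e_2> = 20/sqrt(574), <v, e_3> = -558/sqrt(74538).
Square and sum: Σ |<v, e_j>|^2 = 853/101.
Compute ||v||^2 = v·v = 22.
Deficit = 22 − 853/101 = 1369/101 ≥ 0, confirming Bessel's inequality. (The deficit equals ||v − Σ <v,e_j> e_j||^2, the squared distance from v to span{e_j}.)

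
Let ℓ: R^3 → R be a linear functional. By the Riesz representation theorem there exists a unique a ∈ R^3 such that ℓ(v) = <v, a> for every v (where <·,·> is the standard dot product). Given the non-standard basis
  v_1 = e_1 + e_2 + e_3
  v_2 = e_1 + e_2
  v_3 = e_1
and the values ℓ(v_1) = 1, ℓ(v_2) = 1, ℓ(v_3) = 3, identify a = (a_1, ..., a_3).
a = (3, -2, 0)

Write a = (a_1, ..., a_3) in the standard basis. For each basis vector v_i, ℓ(v_i) = <v_i, a> is a linear equation in the a_j's. Collect the n equations into a matrix system V a = ℓ, where row i of V is v_i (expressed in the standard basis). Since V is invertible (lower-triangular with 1s on the diagonal, up to permutation), solve by back-substitution:
  V =
[[1, 1, 1],
 [1, 1, 0],
 [1, 0, 0]]
  V a = (1, 1, 3)
Solving gives a = (3, -2, 0).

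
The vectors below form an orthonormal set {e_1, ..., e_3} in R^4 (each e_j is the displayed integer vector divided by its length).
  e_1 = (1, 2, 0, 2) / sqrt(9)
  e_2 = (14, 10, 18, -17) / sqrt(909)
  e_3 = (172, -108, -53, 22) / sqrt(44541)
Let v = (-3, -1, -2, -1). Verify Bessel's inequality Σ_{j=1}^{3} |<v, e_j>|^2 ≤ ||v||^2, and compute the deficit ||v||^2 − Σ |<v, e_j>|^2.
Σ |<v, e_j>|^2 = 654/49; ||v||^2 = 15; deficit = 81/49

Write each e_j = u_j / sqrt(<u_j, u_j>) where u_j is the displayed integer vector. Then <v, e_j> = <v, u_j> / sqrt(<u_j, u_j>), so |<v, e_j>|^2 = <v, u_j>^2 / <u_j, u_j>.
Coefficients: <v, e_1> = -7/sqrt(9), <v, e_2> = -71/sqrt(909), <v, e_3> = -324/sqrt(44541).
Square and sum: Σ |<v, e_j>|^2 = 654/49.
Compute ||v||^2 = v·v = 15.
Deficit = 15 − 654/49 = 81/49 ≥ 0, confirming Bessel's inequality. (The deficit equals ||v − Σ <v,e_j> e_j||^2, the squared distance from v to span{e_j}.)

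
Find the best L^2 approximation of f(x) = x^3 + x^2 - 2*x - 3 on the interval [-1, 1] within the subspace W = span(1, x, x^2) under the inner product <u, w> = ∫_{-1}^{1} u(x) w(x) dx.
g(x) = x^2 - 7*x/5 - 3

The best approximation g ∈ W is the orthogonal projection of f onto W. Writing g = a_0 + a_1 x + a_2 x^2, the coefficients solve the normal equations G · a = b where
  G_{ij} = <φ_i, φ_j> and b_i = <f, φ_i>, with φ_0 = 1, φ_1 = x, φ_2 = x^2.
G =
  [2, 0, 2/3]
  [0, 2/3, 0]
  [2/3, 0, 2/5],
b = (-16/3, -14/15, -8/5).
Solving gives a_0 = -3, a_1 = -7/5, a_2 = 1, so
  g(x) = x^2 - 7*x/5 - 3.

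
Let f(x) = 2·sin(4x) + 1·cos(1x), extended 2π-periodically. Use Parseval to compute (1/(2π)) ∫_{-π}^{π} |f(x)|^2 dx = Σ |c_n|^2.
Σ |c_n|^2 = 5/2

Expand |f|^2 and use orthogonality of {sin(nx), cos(mx)} on [-π, π]:
  ∫_{-π}^{π} sin(nx)^2 dx = π, ∫ cos(mx)^2 dx = π, and cross terms integrate to 0.
So ∫_{-π}^{π} f(x)^2 dx = 2^2 · π + 1^2 · π = (4 + 1)π.
Divide by 2π: (4 + 1)/2 = 5/2.
By Parseval, this equals Σ |c_n|^2.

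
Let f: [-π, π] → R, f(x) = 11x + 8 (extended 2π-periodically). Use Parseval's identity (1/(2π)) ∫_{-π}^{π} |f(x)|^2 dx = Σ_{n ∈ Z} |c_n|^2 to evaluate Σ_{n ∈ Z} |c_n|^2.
Σ |c_n|^2 = 121π^2/3 + 64

Expand and integrate term by term over [-π, π]:
  ∫ (11x)^2 dx = 121·(2π^3/3); ∫ 2·11·(8)·x dx = 0 (odd integrand); ∫ 8^2 dx = 64·2π.
So (1/(2π)) ∫_{-π}^{π} (11x + 8)^2 dx = 121π^2/3 + 64 = 121π^2/3 + 64.
Parseval ⇒ Σ |c_n|^2 = 121π^2/3 + 64.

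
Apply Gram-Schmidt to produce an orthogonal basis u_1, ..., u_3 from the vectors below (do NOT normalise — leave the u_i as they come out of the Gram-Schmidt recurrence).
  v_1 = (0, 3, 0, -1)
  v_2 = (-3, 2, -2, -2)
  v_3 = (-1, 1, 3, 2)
Orthogonal basis:
  u_1 = (0, 3, 0, -1)
  u_2 = (-3, -2/5, -2, -6/5)
  u_3 = (-160/73, 79/146, 161/73, 237/146)

Apply the Gram-Schmidt recurrence
  u_1 = v_1
  u_i = v_i − Σ_{j<i} ((v_i · u_j) / (u_j · u_j)) · u_j.

Step by step this gives:
  u_1 = (0, 3, 0, -1)
  u_2 = (-3, -2/5, -2, -6/5)
  u_3 = (-160/73, 79/146, 161/73, 237/146)

Orthogonality check:
  u_2 · u_1 = 0 (should be 0)
  u_3 · u_1 = 0 (should be 0)
  u_3 · u_2 = 0 (should be 0)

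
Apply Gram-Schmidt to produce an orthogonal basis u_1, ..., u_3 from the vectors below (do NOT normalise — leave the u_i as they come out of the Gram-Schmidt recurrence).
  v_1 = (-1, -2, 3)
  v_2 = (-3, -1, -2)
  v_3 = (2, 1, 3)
Orthogonal basis:
  u_1 = (-1, -2, 3)
  u_2 = (-43/14, -8/7, -25/14)
  u_3 = (-28/65, 44/65, 4/13)

Apply the Gram-Schmidt recurrence
  u_1 = v_1
  u_i = v_i − Σ_{j<i} ((v_i · u_j) / (u_j · u_j)) · u_j.

Step by step this gives:
  u_1 = (-1, -2, 3)
  u_2 = (-43/14, -8/7, -25/14)
  u_3 = (-28/65, 44/65, 4/13)

Orthogonality check:
  u_2 · u_1 = 0 (should be 0)
  u_3 · u_1 = 0 (should be 0)
  u_3 · u_2 = 0 (should be 0)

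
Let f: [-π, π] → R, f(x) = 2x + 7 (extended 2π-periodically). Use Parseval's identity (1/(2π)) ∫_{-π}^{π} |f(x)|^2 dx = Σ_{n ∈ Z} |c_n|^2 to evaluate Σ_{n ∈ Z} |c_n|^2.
Σ |c_n|^2 = 4π^2/3 + 49

Expand and integrate term by term over [-π, π]:
  ∫ (2x)^2 dx = 4·(2π^3/3); ∫ 2·2·(7)·x dx = 0 (odd integrand); ∫ 7^2 dx = 49·2π.
So (1/(2π)) ∫_{-π}^{π} (2x + 7)^2 dx = 4π^2/3 + 49 = 4π^2/3 + 49.
Parseval ⇒ Σ |c_n|^2 = 4π^2/3 + 49.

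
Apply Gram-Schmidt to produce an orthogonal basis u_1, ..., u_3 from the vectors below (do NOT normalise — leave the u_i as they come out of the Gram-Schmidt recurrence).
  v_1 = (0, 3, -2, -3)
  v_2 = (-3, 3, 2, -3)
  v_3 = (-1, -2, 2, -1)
Orthogonal basis:
  u_1 = (0, 3, -2, -3)
  u_2 = (-3, 12/11, 36/11, -12/11)
  u_3 = (4/27, -79/54, 1/9, -83/54)

Apply the Gram-Schmidt recurrence
  u_1 = v_1
  u_i = v_i − Σ_{j<i} ((v_i · u_j) / (u_j · u_j)) · u_j.

Step by step this gives:
  u_1 = (0, 3, -2, -3)
  u_2 = (-3, 12/11, 36/11, -12/11)
  u_3 = (4/27, -79/54, 1/9, -83/54)

Orthogonality check:
  u_2 · u_1 = 0 (should be 0)
  u_3 · u_1 = 0 (should be 0)
  u_3 · u_2 = 0 (should be 0)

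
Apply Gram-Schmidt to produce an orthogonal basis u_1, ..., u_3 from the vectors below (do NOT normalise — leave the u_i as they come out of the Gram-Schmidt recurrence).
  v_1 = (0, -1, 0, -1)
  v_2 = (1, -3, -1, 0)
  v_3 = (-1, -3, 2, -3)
Orthogonal basis:
  u_1 = (0, -1, 0, -1)
  u_2 = (1, -3/2, -1, 3/2)
  u_3 = (-7/13, -9/13, 20/13, 9/13)

Apply the Gram-Schmidt recurrence
  u_1 = v_1
  u_i = v_i − Σ_{j<i} ((v_i · u_j) / (u_j · u_j)) · u_j.

Step by step this gives:
  u_1 = (0, -1, 0, -1)
  u_2 = (1, -3/2, -1, 3/2)
  u_3 = (-7/13, -9/13, 20/13, 9/13)

Orthogonality check:
  u_2 · u_1 = 0 (should be 0)
  u_3 · u_1 = 0 (should be 0)
  u_3 · u_2 = 0 (should be 0)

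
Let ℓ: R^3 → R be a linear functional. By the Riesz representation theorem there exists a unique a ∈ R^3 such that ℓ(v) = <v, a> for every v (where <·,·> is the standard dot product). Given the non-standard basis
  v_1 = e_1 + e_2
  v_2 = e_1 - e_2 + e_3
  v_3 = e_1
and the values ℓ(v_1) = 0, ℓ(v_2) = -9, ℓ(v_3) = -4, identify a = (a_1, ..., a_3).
a = (-4, 4, -1)

Write a = (a_1, ..., a_3) in the standard basis. For each basis vector v_i, ℓ(v_i) = <v_i, a> is a linear equation in the a_j's. Collect the n equations into a matrix system V a = ℓ, where row i of V is v_i (expressed in the standard basis). Since V is invertible (lower-triangular with 1s on the diagonal, up to permutation), solve by back-substitution:
  V =
[[1, 1, 0],
 [1, -1, 1],
 [1, 0, 0]]
  V a = (0, -9, -4)
Solving gives a = (-4, 4, -1).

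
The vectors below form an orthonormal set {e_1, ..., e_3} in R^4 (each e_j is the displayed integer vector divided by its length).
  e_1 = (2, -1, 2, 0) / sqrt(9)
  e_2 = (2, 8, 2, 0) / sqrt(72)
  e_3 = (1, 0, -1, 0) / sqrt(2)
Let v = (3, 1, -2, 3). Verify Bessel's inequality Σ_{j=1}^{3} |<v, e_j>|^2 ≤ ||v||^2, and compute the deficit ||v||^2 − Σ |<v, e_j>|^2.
Σ |<v, e_j>|^2 = 14; ||v||^2 = 23; deficit = 9

Write each e_j = u_j / sqrt(<u_j, u_j>) where u_j is the displayed integer vector. Then <v, e_j> = <v, u_j> / sqrt(<u_j, u_j>), so |<v, e_j>|^2 = <v, u_j>^2 / <u_j, u_j>.
Coefficients: <v, e_1> = 1/sqrt(9), <v, e_2> = 10/sqrt(72), <v, e_3> = 5/sqrt(2).
Square and sum: Σ |<v, e_j>|^2 = 14.
Compute ||v||^2 = v·v = 23.
Deficit = 23 − 14 = 9 ≥ 0, confirming Bessel's inequality. (The deficit equals ||v − Σ <v,e_j> e_j||^2, the squared distance from v to span{e_j}.)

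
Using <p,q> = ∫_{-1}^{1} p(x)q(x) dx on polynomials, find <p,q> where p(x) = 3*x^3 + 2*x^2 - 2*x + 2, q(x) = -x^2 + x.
<p,q> = -34/15

Expand the product: p(x)·q(x) = -3*x^5 + x^4 + 4*x^3 - 4*x^2 + 2*x.
∫_{-1}^{1} of each monomial x^k gives [2/(k+1) if k even, 0 if k odd]. Integrating term-by-term (or equivalently evaluating the antiderivative F(x) = -x^6/2 + x^5/5 + x^4 - 4*x^3/3 + x^2 at the endpoints):
  F(1) − F(−1) = 11/30 − (79/30) = -34/15.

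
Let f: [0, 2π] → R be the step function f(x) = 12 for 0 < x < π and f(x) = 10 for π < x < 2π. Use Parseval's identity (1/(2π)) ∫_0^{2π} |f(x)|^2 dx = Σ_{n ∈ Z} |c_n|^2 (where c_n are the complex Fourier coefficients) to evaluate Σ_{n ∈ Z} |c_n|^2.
Σ |c_n|^2 = 122

Parseval equates the L^2 energy of f (normalised by 1/(2π)) with the ℓ^2 sum of its Fourier coefficients: (1/(2π)) ∫_0^{2π} |f|^2 = Σ |c_n|^2.
Compute the left side: (1/(2π)) [∫_0^π 12^2 dx + ∫_π^{2π} 10^2 dx] = (1/(2π)) · (144π + 100π) = (144 + 100)/2 = 122.
So Σ_{n ∈ Z} |c_n|^2 = 122.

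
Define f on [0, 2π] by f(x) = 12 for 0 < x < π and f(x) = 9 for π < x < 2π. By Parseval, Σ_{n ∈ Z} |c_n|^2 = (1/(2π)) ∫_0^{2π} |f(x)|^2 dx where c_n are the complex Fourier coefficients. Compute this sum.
Σ |c_n|^2 = 225/2

Parseval equates the L^2 energy of f (normalised by 1/(2π)) with the ℓ^2 sum of its Fourier coefficients: (1/(2π)) ∫_0^{2π} |f|^2 = Σ |c_n|^2.
Compute the left side: (1/(2π)) [∫_0^π 12^2 dx + ∫_π^{2π} 9^2 dx] = (1/(2π)) · (144π + 81π) = (144 + 81)/2 = 225/2.
So Σ_{n ∈ Z} |c_n|^2 = 225/2.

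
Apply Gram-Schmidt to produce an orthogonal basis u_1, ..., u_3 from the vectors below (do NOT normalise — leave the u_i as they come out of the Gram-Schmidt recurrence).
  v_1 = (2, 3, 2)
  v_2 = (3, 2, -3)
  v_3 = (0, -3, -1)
Orthogonal basis:
  u_1 = (2, 3, 2)
  u_2 = (39/17, 16/17, -63/17)
  u_3 = (31/26, -186/169, 155/338)

Apply the Gram-Schmidt recurrence
  u_1 = v_1
  u_i = v_i − Σ_{j<i} ((v_i · u_j) / (u_j · u_j)) · u_j.

Step by step this gives:
  u_1 = (2, 3, 2)
  u_2 = (39/17, 16/17, -63/17)
  u_3 = (31/26, -186/169, 155/338)

Orthogonality check:
  u_2 · u_1 = 0 (should be 0)
  u_3 · u_1 = 0 (should be 0)
  u_3 · u_2 = 0 (should be 0)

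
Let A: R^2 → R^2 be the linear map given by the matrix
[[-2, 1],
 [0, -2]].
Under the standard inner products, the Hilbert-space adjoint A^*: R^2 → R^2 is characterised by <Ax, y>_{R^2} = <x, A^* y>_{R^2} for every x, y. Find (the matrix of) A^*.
A^* = A^T =
[[-2, 0],
 [1, -2]]

For real matrices with standard dot products, the defining identity <Ax, y> = <x, A^* y> gives (Ax)^T y = x^T (A^*) y, i.e. x^T A^T y = x^T (A^*) y. Since this holds for all x, y, we must have A^* = A^T. Therefore
A^* =
[[-2, 0],
 [1, -2]].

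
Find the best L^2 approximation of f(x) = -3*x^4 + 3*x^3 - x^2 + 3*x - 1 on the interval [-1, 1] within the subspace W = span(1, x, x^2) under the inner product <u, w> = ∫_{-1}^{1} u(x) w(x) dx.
g(x) = -25*x^2/7 + 24*x/5 - 26/35

The best approximation g ∈ W is the orthogonal projection of f onto W. Writing g = a_0 + a_1 x + a_2 x^2, the coefficients solve the normal equations G · a = b where
  G_{ij} = <φ_i, φ_j> and b_i = <f, φ_i>, with φ_0 = 1, φ_1 = x, φ_2 = x^2.
G =
  [2, 0, 2/3]
  [0, 2/3, 0]
  [2/3, 0, 2/5],
b = (-58/15, 16/5, -202/105).
Solving gives a_0 = -26/35, a_1 = 24/5, a_2 = -25/7, so
  g(x) = -25*x^2/7 + 24*x/5 - 26/35.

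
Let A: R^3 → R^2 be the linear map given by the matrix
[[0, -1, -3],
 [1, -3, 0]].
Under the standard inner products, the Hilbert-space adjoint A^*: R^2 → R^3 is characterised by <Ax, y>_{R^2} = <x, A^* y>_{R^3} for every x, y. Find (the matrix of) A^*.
A^* = A^T =
[[0, 1],
 [-1, -3],
 [-3, 0]]

For real matrices with standard dot products, the defining identity <Ax, y> = <x, A^* y> gives (Ax)^T y = x^T (A^*) y, i.e. x^T A^T y = x^T (A^*) y. Since this holds for all x, y, we must have A^* = A^T. Therefore
A^* =
[[0, 1],
 [-1, -3],
 [-3, 0]].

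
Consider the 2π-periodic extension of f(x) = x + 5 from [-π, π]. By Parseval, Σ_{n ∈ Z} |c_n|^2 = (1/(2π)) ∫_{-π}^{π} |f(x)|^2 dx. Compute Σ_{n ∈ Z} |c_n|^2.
Σ |c_n|^2 = π^2/3 + 25

Expand and integrate term by term over [-π, π]:
  ∫ (x)^2 dx = 1·(2π^3/3); ∫ 2·1·(5)·x dx = 0 (odd integrand); ∫ 5^2 dx = 25·2π.
So (1/(2π)) ∫_{-π}^{π} (x + 5)^2 dx = 1π^2/3 + 25 = π^2/3 + 25.
Parseval ⇒ Σ |c_n|^2 = π^2/3 + 25.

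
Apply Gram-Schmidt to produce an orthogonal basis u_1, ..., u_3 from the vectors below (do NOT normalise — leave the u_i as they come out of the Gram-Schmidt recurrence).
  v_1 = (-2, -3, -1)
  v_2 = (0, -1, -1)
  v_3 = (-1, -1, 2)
Orthogonal basis:
  u_1 = (-2, -3, -1)
  u_2 = (4/7, -1/7, -5/7)
  u_3 = (2/3, -2/3, 2/3)

Apply the Gram-Schmidt recurrence
  u_1 = v_1
  u_i = v_i − Σ_{j<i} ((v_i · u_j) / (u_j · u_j)) · u_j.

Step by step this gives:
  u_1 = (-2, -3, -1)
  u_2 = (4/7, -1/7, -5/7)
  u_3 = (2/3, -2/3, 2/3)

Orthogonality check:
  u_2 · u_1 = 0 (should be 0)
  u_3 · u_1 = 0 (should be 0)
  u_3 · u_2 = 0 (should be 0)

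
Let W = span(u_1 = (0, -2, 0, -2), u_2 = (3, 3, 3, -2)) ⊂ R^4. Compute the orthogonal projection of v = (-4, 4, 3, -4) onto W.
proj_W(v) = (102/61, 85/61, 102/61, -85/61)

Set up U = [u_1 | ... | u_2] ∈ R^(4×2). The projector onto W = col(U) is P = U (U^T U)^(-1) U^T.
Compute U^T U =
  [8, -2]
  [-2, 31],
and U^T v = (0, 17).
Solve U^T U · c = U^T v for the coefficients: c = (17/122, 34/61). The projection is proj_W(v) = U c.
Check: (v - proj_W(v)) · u_1 = 0  (should be 0).
Check: (v - proj_W(v)) · u_2 = 0  (should be 0).
Result: proj_W(v) = (102/61, 85/61, 102/61, -85/61).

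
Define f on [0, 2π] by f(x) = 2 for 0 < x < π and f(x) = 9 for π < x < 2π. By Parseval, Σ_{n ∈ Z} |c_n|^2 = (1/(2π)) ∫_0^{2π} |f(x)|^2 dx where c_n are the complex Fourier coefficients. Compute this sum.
Σ |c_n|^2 = 85/2

Parseval equates the L^2 energy of f (normalised by 1/(2π)) with the ℓ^2 sum of its Fourier coefficients: (1/(2π)) ∫_0^{2π} |f|^2 = Σ |c_n|^2.
Compute the left side: (1/(2π)) [∫_0^π 2^2 dx + ∫_π^{2π} 9^2 dx] = (1/(2π)) · (4π + 81π) = (4 + 81)/2 = 85/2.
So Σ_{n ∈ Z} |c_n|^2 = 85/2.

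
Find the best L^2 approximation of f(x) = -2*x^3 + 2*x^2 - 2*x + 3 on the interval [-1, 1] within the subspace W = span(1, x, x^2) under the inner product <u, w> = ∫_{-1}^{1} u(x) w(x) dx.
g(x) = 2*x^2 - 16*x/5 + 3

The best approximation g ∈ W is the orthogonal projection of f onto W. Writing g = a_0 + a_1 x + a_2 x^2, the coefficients solve the normal equations G · a = b where
  G_{ij} = <φ_i, φ_j> and b_i = <f, φ_i>, with φ_0 = 1, φ_1 = x, φ_2 = x^2.
G =
  [2, 0, 2/3]
  [0, 2/3, 0]
  [2/3, 0, 2/5],
b = (22/3, -32/15, 14/5).
Solving gives a_0 = 3, a_1 = -16/5, a_2 = 2, so
  g(x) = 2*x^2 - 16*x/5 + 3.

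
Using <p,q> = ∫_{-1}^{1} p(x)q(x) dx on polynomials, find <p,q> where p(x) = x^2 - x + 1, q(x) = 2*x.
<p,q> = -4/3

Expand the product: p(x)·q(x) = 2*x^3 - 2*x^2 + 2*x.
∫_{-1}^{1} of each monomial x^k gives [2/(k+1) if k even, 0 if k odd]. Integrating term-by-term (or equivalently evaluating the antiderivative F(x) = x^4/2 - 2*x^3/3 + x^2 at the endpoints):
  F(1) − F(−1) = 5/6 − (13/6) = -4/3.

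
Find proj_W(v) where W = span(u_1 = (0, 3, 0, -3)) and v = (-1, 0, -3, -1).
proj_W(v) = (0, 1/2, 0, -1/2)

Set up U = [u_1 | ... | u_1] ∈ R^(4×1). The projector onto W = col(U) is P = U (U^T U)^(-1) U^T.
Compute U^T U =
  [18],
and U^T v = (3).
Solve U^T U · c = U^T v for the coefficients: c = (1/6). The projection is proj_W(v) = U c.
Check: (v - proj_W(v)) · u_1 = 0  (should be 0).
Result: proj_W(v) = (0, 1/2, 0, -1/2).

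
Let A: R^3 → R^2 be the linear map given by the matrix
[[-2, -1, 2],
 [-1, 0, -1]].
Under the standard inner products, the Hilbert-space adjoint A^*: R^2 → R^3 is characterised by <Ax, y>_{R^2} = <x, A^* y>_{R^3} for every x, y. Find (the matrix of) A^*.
A^* = A^T =
[[-2, -1],
 [-1, 0],
 [2, -1]]

For real matrices with standard dot products, the defining identity <Ax, y> = <x, A^* y> gives (Ax)^T y = x^T (A^*) y, i.e. x^T A^T y = x^T (A^*) y. Since this holds for all x, y, we must have A^* = A^T. Therefore
A^* =
[[-2, -1],
 [-1, 0],
 [2, -1]].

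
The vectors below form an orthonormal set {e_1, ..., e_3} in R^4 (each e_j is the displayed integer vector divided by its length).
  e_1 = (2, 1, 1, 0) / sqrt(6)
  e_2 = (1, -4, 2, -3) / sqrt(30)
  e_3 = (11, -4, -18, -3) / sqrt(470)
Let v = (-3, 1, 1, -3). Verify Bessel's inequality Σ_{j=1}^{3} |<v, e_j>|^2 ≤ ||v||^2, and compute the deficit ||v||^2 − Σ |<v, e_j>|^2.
Σ |<v, e_j>|^2 = 362/47; ||v||^2 = 20; deficit = 578/47

Write each e_j = u_j / sqrt(<u_j, u_j>) where u_j is the displayed integer vector. Then <v, e_j> = <v, u_j> / sqrt(<u_j, u_j>), so |<v, e_j>|^2 = <v, u_j>^2 / <u_j, u_j>.
Coefficients: <v, e_1> = -4/sqrt(6), <v, e_2> = 4/sqrt(30), <v, e_3> = -46/sqrt(470).
Square and sum: Σ |<v, e_j>|^2 = 362/47.
Compute ||v||^2 = v·v = 20.
Deficit = 20 − 362/47 = 578/47 ≥ 0, confirming Bessel's inequality. (The deficit equals ||v − Σ <v,e_j> e_j||^2, the squared distance from v to span{e_j}.)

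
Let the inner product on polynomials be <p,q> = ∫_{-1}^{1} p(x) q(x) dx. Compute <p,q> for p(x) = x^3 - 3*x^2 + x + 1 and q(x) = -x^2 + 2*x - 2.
<p,q> = 8/3

Expand the product: p(x)·q(x) = -x^5 + 5*x^4 - 9*x^3 + 7*x^2 - 2.
∫_{-1}^{1} of each monomial x^k gives [2/(k+1) if k even, 0 if k odd]. Integrating term-by-term (or equivalently evaluating the antiderivative F(x) = -x^6/6 + x^5 - 9*x^4/4 + 7*x^3/3 - 2*x at the endpoints):
  F(1) − F(−1) = -13/12 − (-15/4) = 8/3.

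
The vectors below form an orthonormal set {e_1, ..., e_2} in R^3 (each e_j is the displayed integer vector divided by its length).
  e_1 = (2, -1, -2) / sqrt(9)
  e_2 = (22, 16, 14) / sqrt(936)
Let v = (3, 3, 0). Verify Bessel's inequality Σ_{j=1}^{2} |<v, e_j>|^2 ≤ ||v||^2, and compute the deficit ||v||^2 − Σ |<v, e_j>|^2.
Σ |<v, e_j>|^2 = 387/26; ||v||^2 = 18; deficit = 81/26

Write each e_j = u_j / sqrt(<u_j, u_j>) where u_j is the displayed integer vector. Then <v, e_j> = <v, u_j> / sqrt(<u_j, u_j>), so |<v, e_j>|^2 = <v, u_j>^2 / <u_j, u_j>.
Coefficients: <v, e_1> = 3/sqrt(9), <v, e_2> = 114/sqrt(936).
Square and sum: Σ |<v, e_j>|^2 = 387/26.
Compute ||v||^2 = v·v = 18.
Deficit = 18 − 387/26 = 81/26 ≥ 0, confirming Bessel's inequality. (The deficit equals ||v − Σ <v,e_j> e_j||^2, the squared distance from v to span{e_j}.)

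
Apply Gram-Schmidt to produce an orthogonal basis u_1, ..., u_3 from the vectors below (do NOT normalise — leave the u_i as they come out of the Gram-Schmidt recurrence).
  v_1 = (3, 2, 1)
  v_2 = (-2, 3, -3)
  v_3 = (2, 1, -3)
Orthogonal basis:
  u_1 = (3, 2, 1)
  u_2 = (-19/14, 24/7, -39/14)
  u_3 = (450/299, -350/299, -50/23)

Apply the Gram-Schmidt recurrence
  u_1 = v_1
  u_i = v_i − Σ_{j<i} ((v_i · u_j) / (u_j · u_j)) · u_j.

Step by step this gives:
  u_1 = (3, 2, 1)
  u_2 = (-19/14, 24/7, -39/14)
  u_3 = (450/299, -350/299, -50/23)

Orthogonality check:
  u_2 · u_1 = 0 (should be 0)
  u_3 · u_1 = 0 (should be 0)
  u_3 · u_2 = 0 (should be 0)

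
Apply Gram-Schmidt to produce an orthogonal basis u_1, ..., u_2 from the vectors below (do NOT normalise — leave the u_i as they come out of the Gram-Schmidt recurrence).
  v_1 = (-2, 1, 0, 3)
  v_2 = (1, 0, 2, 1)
Orthogonal basis:
  u_1 = (-2, 1, 0, 3)
  u_2 = (8/7, -1/14, 2, 11/14)

Apply the Gram-Schmidt recurrence
  u_1 = v_1
  u_i = v_i − Σ_{j<i} ((v_i · u_j) / (u_j · u_j)) · u_j.

Step by step this gives:
  u_1 = (-2, 1, 0, 3)
  u_2 = (8/7, -1/14, 2, 11/14)

Orthogonality check:
  u_2 · u_1 = 0 (should be 0)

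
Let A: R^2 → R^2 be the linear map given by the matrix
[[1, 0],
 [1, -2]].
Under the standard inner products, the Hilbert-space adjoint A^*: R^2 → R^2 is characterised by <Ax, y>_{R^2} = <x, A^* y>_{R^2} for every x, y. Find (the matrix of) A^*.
A^* = A^T =
[[1, 1],
 [0, -2]]

For real matrices with standard dot products, the defining identity <Ax, y> = <x, A^* y> gives (Ax)^T y = x^T (A^*) y, i.e. x^T A^T y = x^T (A^*) y. Since this holds for all x, y, we must have A^* = A^T. Therefore
A^* =
[[1, 1],
 [0, -2]].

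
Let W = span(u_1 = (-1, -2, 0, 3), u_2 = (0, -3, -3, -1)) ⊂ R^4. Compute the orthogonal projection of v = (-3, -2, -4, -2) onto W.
proj_W(v) = (41/257, -749/257, -831/257, -400/257)

Set up U = [u_1 | ... | u_2] ∈ R^(4×2). The projector onto W = col(U) is P = U (U^T U)^(-1) U^T.
Compute U^T U =
  [14, 3]
  [3, 19],
and U^T v = (1, 20).
Solve U^T U · c = U^T v for the coefficients: c = (-41/257, 277/257). The projection is proj_W(v) = U c.
Check: (v - proj_W(v)) · u_1 = 0  (should be 0).
Check: (v - proj_W(v)) · u_2 = 0  (should be 0).
Result: proj_W(v) = (41/257, -749/257, -831/257, -400/257).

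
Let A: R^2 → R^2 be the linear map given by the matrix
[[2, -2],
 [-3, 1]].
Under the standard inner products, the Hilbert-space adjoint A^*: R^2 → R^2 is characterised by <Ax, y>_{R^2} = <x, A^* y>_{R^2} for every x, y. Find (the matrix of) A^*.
A^* = A^T =
[[2, -3],
 [-2, 1]]

For real matrices with standard dot products, the defining identity <Ax, y> = <x, A^* y> gives (Ax)^T y = x^T (A^*) y, i.e. x^T A^T y = x^T (A^*) y. Since this holds for all x, y, we must have A^* = A^T. Therefore
A^* =
[[2, -3],
 [-2, 1]].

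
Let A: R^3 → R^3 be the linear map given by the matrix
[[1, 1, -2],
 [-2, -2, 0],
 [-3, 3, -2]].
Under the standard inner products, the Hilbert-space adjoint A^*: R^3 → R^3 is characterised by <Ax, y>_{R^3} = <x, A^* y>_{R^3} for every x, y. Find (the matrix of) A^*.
A^* = A^T =
[[1, -2, -3],
 [1, -2, 3],
 [-2, 0, -2]]

For real matrices with standard dot products, the defining identity <Ax, y> = <x, A^* y> gives (Ax)^T y = x^T (A^*) y, i.e. x^T A^T y = x^T (A^*) y. Since this holds for all x, y, we must have A^* = A^T. Therefore
A^* =
[[1, -2, -3],
 [1, -2, 3],
 [-2, 0, -2]].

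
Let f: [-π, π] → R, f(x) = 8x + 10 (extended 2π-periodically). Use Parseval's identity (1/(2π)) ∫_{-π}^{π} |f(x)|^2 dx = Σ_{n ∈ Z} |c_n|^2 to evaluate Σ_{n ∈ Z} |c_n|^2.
Σ |c_n|^2 = 64π^2/3 + 100

Expand and integrate term by term over [-π, π]:
  ∫ (8x)^2 dx = 64·(2π^3/3); ∫ 2·8·(10)·x dx = 0 (odd integrand); ∫ 10^2 dx = 100·2π.
So (1/(2π)) ∫_{-π}^{π} (8x + 10)^2 dx = 64π^2/3 + 100 = 64π^2/3 + 100.
Parseval ⇒ Σ |c_n|^2 = 64π^2/3 + 100.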